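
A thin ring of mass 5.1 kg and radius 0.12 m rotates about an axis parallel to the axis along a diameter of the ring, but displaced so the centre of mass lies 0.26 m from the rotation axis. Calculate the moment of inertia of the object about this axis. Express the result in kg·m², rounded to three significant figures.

0.381

I_cm = (1/2)MR² = (1/2)(5.1)(0.12)² = 0.03672 kg·m²; centre at d = 0.26 m, so the parallel axis theorem gives I = 0.03672 + (5.1)(0.26)² = 0.38148 kg·m².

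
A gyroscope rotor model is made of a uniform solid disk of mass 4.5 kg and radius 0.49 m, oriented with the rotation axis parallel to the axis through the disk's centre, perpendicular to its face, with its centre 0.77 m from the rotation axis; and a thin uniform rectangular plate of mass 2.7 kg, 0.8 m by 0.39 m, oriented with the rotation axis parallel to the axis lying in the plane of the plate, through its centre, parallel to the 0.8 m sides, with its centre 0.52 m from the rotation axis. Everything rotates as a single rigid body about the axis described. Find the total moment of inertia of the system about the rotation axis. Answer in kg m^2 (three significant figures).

3.97

Solid disk: I_cm = (1/2)MR² = (1/2)(4.5)(0.49)² = 0.54022 kg m^2; centre at d = 0.77 m, so the parallel axis theorem gives I = 0.54022 + (4.5)(0.77)² = 3.2083 kg m^2.
Rectangular plate: I_cm = (1/12)Mb² = (1/12)(2.7)(0.39)² = 0.034223 kg m^2; centre at d = 0.52 m, so the parallel axis theorem gives I = 0.034223 + (2.7)(0.52)² = 0.7643 kg m^2.
Total I = 3.2083 + 0.7643 = 3.9726 kg m^2.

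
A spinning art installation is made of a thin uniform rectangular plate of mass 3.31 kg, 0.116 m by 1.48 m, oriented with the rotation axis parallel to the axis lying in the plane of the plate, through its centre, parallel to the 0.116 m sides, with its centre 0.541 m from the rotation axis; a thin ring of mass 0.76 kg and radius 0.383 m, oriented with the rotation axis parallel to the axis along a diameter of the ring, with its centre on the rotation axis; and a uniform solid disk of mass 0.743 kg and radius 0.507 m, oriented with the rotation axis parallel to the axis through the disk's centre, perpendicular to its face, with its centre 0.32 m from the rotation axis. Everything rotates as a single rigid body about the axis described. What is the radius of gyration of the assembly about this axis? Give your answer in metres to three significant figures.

Rectangular plate: I_cm = (1/12)Mb² = (1/12)(3.31)(1.48)² = 0.60419 kg m²; centre at d = 0.541 m, so the parallel axis theorem gives I = 0.60419 + (3.31)(0.541)² = 1.573 kg m².
Thin ring: I_cm = (1/2)MR² = (1/2)(0.76)(0.383)² = 0.055742 kg m²; axis through the centre, so I = 0.055742 kg m².
Solid disk: I_cm = (1/2)MR² = (1/2)(0.743)(0.507)² = 0.095494 kg m²; centre at d = 0.32 m, so the parallel axis theorem gives I = 0.095494 + (0.743)(0.32)² = 0.17158 kg m².
Total I = 1.8003 kg m²; total mass M = 4.813 kg.
k = √(I/M) = √(1.8003/4.813) = 0.61159 m.

0.612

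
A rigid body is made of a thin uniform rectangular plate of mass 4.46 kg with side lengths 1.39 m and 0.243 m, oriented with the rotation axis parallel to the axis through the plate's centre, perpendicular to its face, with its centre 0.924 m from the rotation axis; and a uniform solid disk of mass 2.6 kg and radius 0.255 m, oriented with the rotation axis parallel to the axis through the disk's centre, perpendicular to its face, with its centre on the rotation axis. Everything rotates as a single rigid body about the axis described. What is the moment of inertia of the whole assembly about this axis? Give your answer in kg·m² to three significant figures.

4.63

Rectangular plate: I_cm = (1/12)M(a²+b²) = (1/12)(4.46)[(1.39)² + (0.243)²] = 0.74004 kg·m²; centre at d = 0.924 m, so the parallel axis theorem gives I = 0.74004 + (4.46)(0.924)² = 4.5479 kg·m².
Solid disk: I_cm = (1/2)MR² = (1/2)(2.6)(0.255)² = 0.084532 kg·m²; axis through the centre, so I = 0.084532 kg·m².
Total I = 4.5479 + 0.084532 = 4.6324 kg·m².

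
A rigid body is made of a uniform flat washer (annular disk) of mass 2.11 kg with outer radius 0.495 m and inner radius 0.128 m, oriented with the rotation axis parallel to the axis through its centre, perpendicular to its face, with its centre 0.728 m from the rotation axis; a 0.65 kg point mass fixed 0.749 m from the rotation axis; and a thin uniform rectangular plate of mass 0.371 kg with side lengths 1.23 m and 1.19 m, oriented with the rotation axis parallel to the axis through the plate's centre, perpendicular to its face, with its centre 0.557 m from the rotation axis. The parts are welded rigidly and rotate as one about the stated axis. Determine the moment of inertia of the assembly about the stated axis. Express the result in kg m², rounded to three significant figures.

Annular disk: I_cm = (1/2)M(R²+r²) = (1/2)(2.11)[(0.495)² + (0.128)²] = 0.27579 kg m²; centre at d = 0.728 m, so I = I_cm + Md² gives I = 0.27579 + (2.11)(0.728)² = 1.3941 kg m².
Point mass: I_cm = 0; centre at d = 0.749 m, so I = I_cm + Md² gives I = 0 + (0.65)(0.749)² = 0.36465 kg m².
Rectangular plate: I_cm = (1/12)M(a²+b²) = (1/12)(0.371)[(1.23)² + (1.19)²] = 0.090555 kg m²; centre at d = 0.557 m, so I = I_cm + Md² gives I = 0.090555 + (0.371)(0.557)² = 0.20566 kg m².
Total I = 1.3941 + 0.36465 + 0.20566 = 1.9644 kg m².

1.96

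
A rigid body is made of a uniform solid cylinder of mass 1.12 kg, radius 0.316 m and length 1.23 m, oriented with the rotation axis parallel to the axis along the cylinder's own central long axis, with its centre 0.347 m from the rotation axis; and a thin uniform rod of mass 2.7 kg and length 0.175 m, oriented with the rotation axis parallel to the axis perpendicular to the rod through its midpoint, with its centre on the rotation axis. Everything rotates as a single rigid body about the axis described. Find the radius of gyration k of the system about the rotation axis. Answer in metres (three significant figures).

0.227

Solid cylinder: I_cm = (1/2)MR² = (1/2)(1.12)(0.316)² = 0.055919 kg m^2; centre at d = 0.347 m, so the parallel axis theorem gives I = 0.055919 + (1.12)(0.347)² = 0.19078 kg m^2.
Thin rod: I_cm = (1/12)ML² = (1/12)(2.7)(0.175)² = 0.0068906 kg m^2; axis through the centre, so I = 0.0068906 kg m^2.
Total I = 0.19767 kg m^2; total mass M = 3.82 kg.
k = √(I/M) = √(0.19767/3.82) = 0.22748 m.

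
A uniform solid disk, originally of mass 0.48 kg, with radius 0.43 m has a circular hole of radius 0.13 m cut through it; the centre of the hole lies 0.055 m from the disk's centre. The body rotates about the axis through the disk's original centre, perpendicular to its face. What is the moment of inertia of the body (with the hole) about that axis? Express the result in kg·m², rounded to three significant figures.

0.0439

Unpierced body about its centre: I₀ = (1/2)MR² = (1/2)(0.48)(0.43)² = 0.044376 kg·m².
The removed disk has mass m = M·(r/R)² = (0.48)(0.13/0.43)² = 0.043872 kg (same uniform areal density).
Its moment of inertia about the rotation axis (parallel-axis theorem): I_hole = (1/2)mr² + md² = (1/2)(0.043872)(0.13)² + (0.043872)(0.055)² = 0.00050344 kg·m².
Treating the hole as negative mass, I = I₀ − I_hole = 0.044376 − 0.00050344 = 0.043873 kg·m².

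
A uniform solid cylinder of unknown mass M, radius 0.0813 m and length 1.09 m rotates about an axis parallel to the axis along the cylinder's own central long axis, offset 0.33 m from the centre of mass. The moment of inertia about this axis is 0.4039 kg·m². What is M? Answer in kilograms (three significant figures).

I = I_cm + Md² = (1/2)MR² + Md² = M·[0.5·(0.0813)² + (0.33)²] = M·0.1122.
So M = 0.4039 / 0.1122 = 3.5997 kg.

3.60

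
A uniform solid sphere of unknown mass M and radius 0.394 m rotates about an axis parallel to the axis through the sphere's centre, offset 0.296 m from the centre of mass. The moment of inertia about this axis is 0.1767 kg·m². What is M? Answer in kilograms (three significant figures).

I = I_cm + Md² = (2/5)MR² + Md² = M·[0.4·(0.394)² + (0.296)²] = M·0.14971.
So M = 0.1767 / 0.14971 = 1.1803 kg.

1.18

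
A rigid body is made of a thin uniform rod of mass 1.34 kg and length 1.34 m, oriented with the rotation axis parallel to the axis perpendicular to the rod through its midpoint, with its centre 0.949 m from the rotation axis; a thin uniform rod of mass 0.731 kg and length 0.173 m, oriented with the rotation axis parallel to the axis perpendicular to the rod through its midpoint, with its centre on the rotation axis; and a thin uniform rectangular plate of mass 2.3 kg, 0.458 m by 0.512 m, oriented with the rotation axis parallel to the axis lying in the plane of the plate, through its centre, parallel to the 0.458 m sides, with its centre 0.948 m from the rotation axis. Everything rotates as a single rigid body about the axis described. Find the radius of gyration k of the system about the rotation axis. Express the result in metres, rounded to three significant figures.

Thin rod: I_cm = (1/12)ML² = (1/12)(1.34)(1.34)² = 0.20051 kg m²; centre at d = 0.949 m, so I = I_cm + Md² gives I = 0.20051 + (1.34)(0.949)² = 1.4073 kg m².
Thin rod: I_cm = (1/12)ML² = (1/12)(0.731)(0.173)² = 0.0018232 kg m²; axis through the centre, so I = 0.0018232 kg m².
Rectangular plate: I_cm = (1/12)Mb² = (1/12)(2.3)(0.512)² = 0.050244 kg m²; centre at d = 0.948 m, so I = I_cm + Md² gives I = 0.050244 + (2.3)(0.948)² = 2.1173 kg m².
Total I = 3.5264 kg m²; total mass M = 4.371 kg.
k = √(I/M) = √(3.5264/4.371) = 0.8982 m.

0.898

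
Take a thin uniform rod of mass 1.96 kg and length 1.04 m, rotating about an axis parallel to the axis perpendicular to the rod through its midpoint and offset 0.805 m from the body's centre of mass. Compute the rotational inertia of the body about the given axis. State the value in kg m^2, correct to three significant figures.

I_cm = (1/12)ML² = (1/12)(1.96)(1.04)² = 0.17666 kg m^2; centre at d = 0.805 m, so the parallel axis theorem gives I = 0.17666 + (1.96)(0.805)² = 1.4468 kg m^2.

1.45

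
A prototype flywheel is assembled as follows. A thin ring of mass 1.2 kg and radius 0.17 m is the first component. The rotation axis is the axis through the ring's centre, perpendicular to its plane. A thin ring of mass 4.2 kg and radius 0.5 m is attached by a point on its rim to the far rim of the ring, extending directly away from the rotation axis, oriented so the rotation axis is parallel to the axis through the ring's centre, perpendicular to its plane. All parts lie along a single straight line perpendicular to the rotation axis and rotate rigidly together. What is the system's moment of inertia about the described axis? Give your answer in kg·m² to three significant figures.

2.97

Thin ring: I_cm = MR² = (1.2)(0.17)² = 0.03468 kg·m²; axis through the centre, so I = 0.03468 kg·m².
Thin ring: I_cm = MR² = (4.2)(0.5)² = 1.05 kg·m²; centre at d = 0.17 + 0.5 = 0.67 m, so I = I_cm + Md² gives I = 1.05 + (4.2)(0.67)² = 2.9354 kg·m².
Total I = 0.03468 + 2.9354 = 2.9701 kg·m².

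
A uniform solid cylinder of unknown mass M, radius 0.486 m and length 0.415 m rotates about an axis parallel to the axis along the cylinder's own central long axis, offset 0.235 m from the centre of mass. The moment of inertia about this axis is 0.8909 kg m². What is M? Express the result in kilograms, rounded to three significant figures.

I = I_cm + Md² = (1/2)MR² + Md² = M·[0.5·(0.486)² + (0.235)²] = M·0.17332.
So M = 0.8909 / 0.17332 = 5.1401 kg.

5.14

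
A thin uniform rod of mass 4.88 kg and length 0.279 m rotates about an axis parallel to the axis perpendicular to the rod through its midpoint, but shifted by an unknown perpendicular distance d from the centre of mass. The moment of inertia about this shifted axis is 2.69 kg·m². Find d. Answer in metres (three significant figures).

About the centre-of-mass axis, I_cm = (1/12)ML² = (1/12)(4.88)(0.279)² = 0.031655 kg·m².
Parallel axis theorem: I = I_cm + Md², so Md² = 2.69 − 0.031655 = 2.6583 kg·m².
d = √(2.6583 / 4.88) = 0.73807 m.

0.738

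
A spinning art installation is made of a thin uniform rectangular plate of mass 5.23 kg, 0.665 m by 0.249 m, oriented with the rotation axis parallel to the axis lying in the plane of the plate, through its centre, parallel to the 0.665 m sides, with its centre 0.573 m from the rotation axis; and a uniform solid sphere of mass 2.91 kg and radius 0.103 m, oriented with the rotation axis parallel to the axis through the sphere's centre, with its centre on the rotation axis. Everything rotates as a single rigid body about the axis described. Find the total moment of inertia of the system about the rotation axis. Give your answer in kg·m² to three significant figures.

1.76

Rectangular plate: I_cm = (1/12)Mb² = (1/12)(5.23)(0.249)² = 0.027022 kg·m²; centre at d = 0.573 m, so the parallel axis theorem gives I = 0.027022 + (5.23)(0.573)² = 1.7442 kg·m².
Solid sphere: I_cm = (2/5)MR² = (2/5)(2.91)(0.103)² = 0.012349 kg·m²; axis through the centre, so I = 0.012349 kg·m².
Total I = 1.7442 + 0.012349 = 1.7565 kg·m².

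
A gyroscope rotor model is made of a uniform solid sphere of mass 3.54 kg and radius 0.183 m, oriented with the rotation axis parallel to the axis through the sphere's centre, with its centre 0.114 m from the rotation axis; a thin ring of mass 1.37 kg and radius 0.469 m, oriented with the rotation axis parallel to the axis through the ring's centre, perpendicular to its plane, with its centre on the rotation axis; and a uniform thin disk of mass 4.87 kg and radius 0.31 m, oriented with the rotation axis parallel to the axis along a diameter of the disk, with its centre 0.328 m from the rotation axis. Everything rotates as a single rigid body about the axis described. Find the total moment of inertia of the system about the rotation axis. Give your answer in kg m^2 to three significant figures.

Solid sphere: I_cm = (2/5)MR² = (2/5)(3.54)(0.183)² = 0.04742 kg m^2; centre at d = 0.114 m, so I = I_cm + Md² gives I = 0.04742 + (3.54)(0.114)² = 0.093426 kg m^2.
Thin ring: I_cm = MR² = (1.37)(0.469)² = 0.30135 kg m^2; axis through the centre, so I = 0.30135 kg m^2.
Thin disk: I_cm = (1/4)MR² = (1/4)(4.87)(0.31)² = 0.117 kg m^2; centre at d = 0.328 m, so I = I_cm + Md² gives I = 0.117 + (4.87)(0.328)² = 0.64094 kg m^2.
Total I = 0.093426 + 0.30135 + 0.64094 = 1.0357 kg m^2.

1.04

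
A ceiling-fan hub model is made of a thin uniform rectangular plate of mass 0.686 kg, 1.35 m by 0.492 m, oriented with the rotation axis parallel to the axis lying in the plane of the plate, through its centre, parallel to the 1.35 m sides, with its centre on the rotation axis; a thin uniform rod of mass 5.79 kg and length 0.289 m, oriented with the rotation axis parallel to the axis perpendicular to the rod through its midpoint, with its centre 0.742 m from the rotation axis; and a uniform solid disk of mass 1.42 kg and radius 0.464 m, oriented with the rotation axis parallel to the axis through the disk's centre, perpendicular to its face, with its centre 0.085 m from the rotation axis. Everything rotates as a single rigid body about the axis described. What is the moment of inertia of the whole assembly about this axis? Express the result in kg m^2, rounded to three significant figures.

Rectangular plate: I_cm = (1/12)Mb² = (1/12)(0.686)(0.492)² = 0.013838 kg m^2; axis through the centre, so I = 0.013838 kg m^2.
Thin rod: I_cm = (1/12)ML² = (1/12)(5.79)(0.289)² = 0.040299 kg m^2; centre at d = 0.742 m, so the parallel axis theorem gives I = 0.040299 + (5.79)(0.742)² = 3.2281 kg m^2.
Solid disk: I_cm = (1/2)MR² = (1/2)(1.42)(0.464)² = 0.15286 kg m^2; centre at d = 0.085 m, so the parallel axis theorem gives I = 0.15286 + (1.42)(0.085)² = 0.16312 kg m^2.
Total I = 0.013838 + 3.2281 + 0.16312 = 3.405 kg m^2.

3.41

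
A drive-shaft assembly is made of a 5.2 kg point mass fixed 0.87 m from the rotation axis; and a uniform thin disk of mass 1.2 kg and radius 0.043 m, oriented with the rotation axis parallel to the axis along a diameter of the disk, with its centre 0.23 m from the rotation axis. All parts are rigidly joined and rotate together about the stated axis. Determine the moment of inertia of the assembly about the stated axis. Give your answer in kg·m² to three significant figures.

4.00

Point mass: I_cm = 0; centre at d = 0.87 m, so the parallel axis theorem gives I = 0 + (5.2)(0.87)² = 3.9359 kg·m².
Thin disk: I_cm = (1/4)MR² = (1/4)(1.2)(0.043)² = 0.0005547 kg·m²; centre at d = 0.23 m, so the parallel axis theorem gives I = 0.0005547 + (1.2)(0.23)² = 0.064035 kg·m².
Total I = 3.9359 + 0.064035 = 3.9999 kg·m².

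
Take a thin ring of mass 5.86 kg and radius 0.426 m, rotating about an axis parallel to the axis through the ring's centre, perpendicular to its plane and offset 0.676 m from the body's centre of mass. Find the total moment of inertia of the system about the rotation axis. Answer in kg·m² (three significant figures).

I_cm = MR² = (5.86)(0.426)² = 1.0634 kg·m²; centre at d = 0.676 m, so the parallel axis theorem gives I = 1.0634 + (5.86)(0.676)² = 3.7413 kg·m².

3.74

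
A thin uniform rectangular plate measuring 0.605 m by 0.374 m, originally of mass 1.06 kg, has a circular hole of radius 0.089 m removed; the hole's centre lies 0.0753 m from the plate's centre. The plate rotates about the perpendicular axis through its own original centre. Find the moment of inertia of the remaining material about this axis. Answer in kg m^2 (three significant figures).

Unpierced body about its centre: I₀ = (1/12)M(a²+b²) = (1/12)(1.06)[(0.605)² + (0.374)²] = 0.044688 kg m^2.
The removed disk has mass m = M·πr²/(ab) = (1.06)·π(0.089)²/(0.605·0.374) = 0.11658 kg (same uniform areal density).
Its moment of inertia about the rotation axis (parallel-axis theorem): I_hole = (1/2)mr² + md² = (1/2)(0.11658)(0.089)² + (0.11658)(0.0753)² = 0.0011227 kg m^2.
Treating the hole as negative mass, I = I₀ − I_hole = 0.044688 − 0.0011227 = 0.043565 kg m^2.

0.0436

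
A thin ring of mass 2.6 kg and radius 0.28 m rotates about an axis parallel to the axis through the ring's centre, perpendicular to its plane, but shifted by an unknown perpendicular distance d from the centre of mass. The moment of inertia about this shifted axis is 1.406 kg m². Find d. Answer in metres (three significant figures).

0.680

About the centre-of-mass axis, I_cm = MR² = (2.6)(0.28)² = 0.20384 kg m².
Parallel axis theorem: I = I_cm + Md², so Md² = 1.406 − 0.20384 = 1.2022 kg m².
d = √(1.2022 / 2.6) = 0.67998 m.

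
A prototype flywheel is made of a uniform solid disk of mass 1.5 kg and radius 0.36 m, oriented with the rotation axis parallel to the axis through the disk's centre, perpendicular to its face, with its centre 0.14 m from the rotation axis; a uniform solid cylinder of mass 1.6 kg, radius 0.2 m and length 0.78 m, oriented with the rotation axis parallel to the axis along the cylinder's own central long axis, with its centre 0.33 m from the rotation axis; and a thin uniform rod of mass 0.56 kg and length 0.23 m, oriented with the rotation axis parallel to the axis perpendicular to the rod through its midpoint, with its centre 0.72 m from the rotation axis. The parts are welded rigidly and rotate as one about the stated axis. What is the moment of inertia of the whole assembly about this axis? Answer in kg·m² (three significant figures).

0.626

Solid disk: I_cm = (1/2)MR² = (1/2)(1.5)(0.36)² = 0.0972 kg·m²; centre at d = 0.14 m, so I = I_cm + Md² gives I = 0.0972 + (1.5)(0.14)² = 0.1266 kg·m².
Solid cylinder: I_cm = (1/2)MR² = (1/2)(1.6)(0.2)² = 0.032 kg·m²; centre at d = 0.33 m, so I = I_cm + Md² gives I = 0.032 + (1.6)(0.33)² = 0.20624 kg·m².
Thin rod: I_cm = (1/12)ML² = (1/12)(0.56)(0.23)² = 0.0024687 kg·m²; centre at d = 0.72 m, so I = I_cm + Md² gives I = 0.0024687 + (0.56)(0.72)² = 0.29277 kg·m².
Total I = 0.1266 + 0.20624 + 0.29277 = 0.62561 kg·m².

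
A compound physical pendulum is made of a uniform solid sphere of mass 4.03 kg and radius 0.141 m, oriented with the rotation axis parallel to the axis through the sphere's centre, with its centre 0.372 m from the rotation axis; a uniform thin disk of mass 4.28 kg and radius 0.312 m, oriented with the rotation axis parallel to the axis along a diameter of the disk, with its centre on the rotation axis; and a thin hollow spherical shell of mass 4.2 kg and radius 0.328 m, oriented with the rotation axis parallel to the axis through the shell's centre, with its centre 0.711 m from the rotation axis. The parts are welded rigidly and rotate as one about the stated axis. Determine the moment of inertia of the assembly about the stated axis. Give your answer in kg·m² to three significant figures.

3.12

Solid sphere: I_cm = (2/5)MR² = (2/5)(4.03)(0.141)² = 0.032048 kg·m²; centre at d = 0.372 m, so I = I_cm + Md² gives I = 0.032048 + (4.03)(0.372)² = 0.58974 kg·m².
Thin disk: I_cm = (1/4)MR² = (1/4)(4.28)(0.312)² = 0.10416 kg·m²; axis through the centre, so I = 0.10416 kg·m².
Spherical shell: I_cm = (2/3)MR² = (2/3)(4.2)(0.328)² = 0.30124 kg·m²; centre at d = 0.711 m, so I = I_cm + Md² gives I = 0.30124 + (4.2)(0.711)² = 2.4244 kg·m².
Total I = 0.58974 + 0.10416 + 2.4244 = 3.1183 kg·m².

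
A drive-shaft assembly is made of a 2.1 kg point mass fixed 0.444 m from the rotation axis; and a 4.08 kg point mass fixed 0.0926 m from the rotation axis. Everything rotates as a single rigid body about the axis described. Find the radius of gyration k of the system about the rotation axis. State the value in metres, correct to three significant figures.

0.270

Point mass: I_cm = 0; centre at d = 0.444 m, so I = I_cm + Md² gives I = 0 + (2.1)(0.444)² = 0.41399 kg m².
Point mass: I_cm = 0; centre at d = 0.0926 m, so I = I_cm + Md² gives I = 0 + (4.08)(0.0926)² = 0.034985 kg m².
Total I = 0.44897 kg m²; total mass M = 6.18 kg.
k = √(I/M) = √(0.44897/6.18) = 0.26953 m.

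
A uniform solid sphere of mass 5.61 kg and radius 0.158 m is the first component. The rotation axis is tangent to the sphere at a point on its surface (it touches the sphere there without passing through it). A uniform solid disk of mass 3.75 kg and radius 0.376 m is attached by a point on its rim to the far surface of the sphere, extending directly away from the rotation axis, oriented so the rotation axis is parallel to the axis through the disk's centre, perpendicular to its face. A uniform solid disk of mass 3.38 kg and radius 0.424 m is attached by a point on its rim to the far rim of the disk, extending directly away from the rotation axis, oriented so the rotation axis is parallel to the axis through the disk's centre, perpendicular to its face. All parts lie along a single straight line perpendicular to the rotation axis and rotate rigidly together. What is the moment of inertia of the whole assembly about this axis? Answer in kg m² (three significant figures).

Solid sphere: I_cm = (2/5)MR² = (2/5)(5.61)(0.158)² = 0.056019 kg m²; centre at d = 0.158 m, so the parallel axis theorem gives I = 0.056019 + (5.61)(0.158)² = 0.19607 kg m².
Solid disk: I_cm = (1/2)MR² = (1/2)(3.75)(0.376)² = 0.26508 kg m²; centre at d = 0.158 + 0.158 + 0.376 = 0.692 m, so the parallel axis theorem gives I = 0.26508 + (3.75)(0.692)² = 2.0608 kg m².
Solid disk: I_cm = (1/2)MR² = (1/2)(3.38)(0.424)² = 0.30382 kg m²; centre at d = 0.158 + 0.158 + 0.376 + 0.376 + 0.424 = 1.492 m, so the parallel axis theorem gives I = 0.30382 + (3.38)(1.492)² = 7.8279 kg m².
Total I = 0.19607 + 2.0608 + 7.8279 = 10.085 kg m².

10.1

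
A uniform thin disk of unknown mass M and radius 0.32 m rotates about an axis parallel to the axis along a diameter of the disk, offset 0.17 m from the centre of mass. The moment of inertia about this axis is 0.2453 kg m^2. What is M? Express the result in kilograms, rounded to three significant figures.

I = I_cm + Md² = (1/4)MR² + Md² = M·[0.25·(0.32)² + (0.17)²] = M·0.0545.
So M = 0.2453 / 0.0545 = 4.5009 kg.

4.50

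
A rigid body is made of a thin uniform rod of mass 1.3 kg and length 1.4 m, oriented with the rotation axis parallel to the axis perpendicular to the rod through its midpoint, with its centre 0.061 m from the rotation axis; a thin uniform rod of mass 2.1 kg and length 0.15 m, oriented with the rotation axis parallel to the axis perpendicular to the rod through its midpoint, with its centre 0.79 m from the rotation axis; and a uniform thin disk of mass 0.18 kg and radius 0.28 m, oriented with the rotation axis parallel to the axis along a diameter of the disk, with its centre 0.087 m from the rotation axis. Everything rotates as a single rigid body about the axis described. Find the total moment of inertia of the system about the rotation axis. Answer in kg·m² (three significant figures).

Thin rod: I_cm = (1/12)ML² = (1/12)(1.3)(1.4)² = 0.21233 kg·m²; centre at d = 0.061 m, so I = I_cm + Md² gives I = 0.21233 + (1.3)(0.061)² = 0.21717 kg·m².
Thin rod: I_cm = (1/12)ML² = (1/12)(2.1)(0.15)² = 0.0039375 kg·m²; centre at d = 0.79 m, so I = I_cm + Md² gives I = 0.0039375 + (2.1)(0.79)² = 1.3145 kg·m².
Thin disk: I_cm = (1/4)MR² = (1/4)(0.18)(0.28)² = 0.003528 kg·m²; centre at d = 0.087 m, so I = I_cm + Md² gives I = 0.003528 + (0.18)(0.087)² = 0.0048904 kg·m².
Total I = 0.21717 + 1.3145 + 0.0048904 = 1.5366 kg·m².

1.54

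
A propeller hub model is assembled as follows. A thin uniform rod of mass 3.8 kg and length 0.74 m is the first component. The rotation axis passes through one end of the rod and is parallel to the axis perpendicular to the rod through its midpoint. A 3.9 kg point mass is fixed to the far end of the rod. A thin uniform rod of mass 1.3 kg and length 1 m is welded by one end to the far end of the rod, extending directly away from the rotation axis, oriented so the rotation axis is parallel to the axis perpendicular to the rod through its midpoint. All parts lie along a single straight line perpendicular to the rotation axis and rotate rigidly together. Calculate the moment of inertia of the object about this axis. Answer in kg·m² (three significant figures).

4.94

Thin rod: I_cm = (1/12)ML² = (1/12)(3.8)(0.74)² = 0.17341 kg·m²; centre at d = 0.37 m, so the parallel axis theorem gives I = 0.17341 + (3.8)(0.37)² = 0.69363 kg·m².
Point mass: I_cm = 0; centre at d = 0.37 + 0.37 = 0.74 m, so the parallel axis theorem gives I = 0 + (3.9)(0.74)² = 2.1356 kg·m².
Thin rod: I_cm = (1/12)ML² = (1/12)(1.3)(1)² = 0.10833 kg·m²; centre at d = 0.37 + 0.37 + 0.5 = 1.24 m, so the parallel axis theorem gives I = 0.10833 + (1.3)(1.24)² = 2.1072 kg·m².
Total I = 0.69363 + 2.1356 + 2.1072 = 4.9365 kg·m².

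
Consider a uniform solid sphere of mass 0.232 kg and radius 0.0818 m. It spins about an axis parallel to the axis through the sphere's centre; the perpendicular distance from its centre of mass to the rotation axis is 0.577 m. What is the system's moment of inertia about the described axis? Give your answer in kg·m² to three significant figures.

I_cm = (2/5)MR² = (2/5)(0.232)(0.0818)² = 0.00062095 kg·m²; centre at d = 0.577 m, so I = I_cm + Md² gives I = 0.00062095 + (0.232)(0.577)² = 0.07786 kg·m².

0.0779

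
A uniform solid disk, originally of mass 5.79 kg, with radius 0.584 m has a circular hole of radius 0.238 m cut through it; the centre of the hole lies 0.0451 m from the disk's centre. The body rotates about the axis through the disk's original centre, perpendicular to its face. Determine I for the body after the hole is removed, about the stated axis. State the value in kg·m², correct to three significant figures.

0.958

Unpierced body about its centre: I₀ = (1/2)MR² = (1/2)(5.79)(0.584)² = 0.98736 kg·m².
The removed disk has mass m = M·(r/R)² = (5.79)(0.238/0.584)² = 0.96163 kg (same uniform areal density).
Its moment of inertia about the rotation axis (parallel-axis theorem): I_hole = (1/2)mr² + md² = (1/2)(0.96163)(0.238)² + (0.96163)(0.0451)² = 0.029191 kg·m².
Treating the hole as negative mass, I = I₀ − I_hole = 0.98736 − 0.029191 = 0.95817 kg·m².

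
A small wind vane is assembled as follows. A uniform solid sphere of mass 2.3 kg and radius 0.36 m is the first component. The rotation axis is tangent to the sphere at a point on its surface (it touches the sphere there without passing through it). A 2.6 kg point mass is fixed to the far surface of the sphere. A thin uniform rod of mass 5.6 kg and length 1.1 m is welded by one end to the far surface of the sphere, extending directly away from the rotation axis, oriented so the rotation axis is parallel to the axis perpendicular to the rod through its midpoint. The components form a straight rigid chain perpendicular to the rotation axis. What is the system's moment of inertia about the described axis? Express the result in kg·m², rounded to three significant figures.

Solid sphere: I_cm = (2/5)MR² = (2/5)(2.3)(0.36)² = 0.11923 kg·m²; centre at d = 0.36 m, so I = I_cm + Md² gives I = 0.11923 + (2.3)(0.36)² = 0.41731 kg·m².
Point mass: I_cm = 0; centre at d = 0.36 + 0.36 = 0.72 m, so I = I_cm + Md² gives I = 0 + (2.6)(0.72)² = 1.3478 kg·m².
Thin rod: I_cm = (1/12)ML² = (1/12)(5.6)(1.1)² = 0.56467 kg·m²; centre at d = 0.36 + 0.36 + 0.55 = 1.27 m, so I = I_cm + Md² gives I = 0.56467 + (5.6)(1.27)² = 9.5969 kg·m².
Total I = 0.41731 + 1.3478 + 9.5969 = 11.362 kg·m².

11.4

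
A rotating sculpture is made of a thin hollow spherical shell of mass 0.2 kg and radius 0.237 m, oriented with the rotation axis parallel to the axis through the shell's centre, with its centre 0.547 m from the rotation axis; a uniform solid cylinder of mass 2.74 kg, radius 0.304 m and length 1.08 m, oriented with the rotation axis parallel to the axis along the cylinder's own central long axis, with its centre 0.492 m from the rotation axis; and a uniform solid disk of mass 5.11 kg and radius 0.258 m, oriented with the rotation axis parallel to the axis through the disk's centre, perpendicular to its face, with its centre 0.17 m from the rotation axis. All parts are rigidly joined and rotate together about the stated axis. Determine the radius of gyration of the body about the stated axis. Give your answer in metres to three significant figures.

0.382

Spherical shell: I_cm = (2/3)MR² = (2/3)(0.2)(0.237)² = 0.0074892 kg·m²; centre at d = 0.547 m, so the parallel axis theorem gives I = 0.0074892 + (0.2)(0.547)² = 0.067331 kg·m².
Solid cylinder: I_cm = (1/2)MR² = (1/2)(2.74)(0.304)² = 0.12661 kg·m²; centre at d = 0.492 m, so the parallel axis theorem gives I = 0.12661 + (2.74)(0.492)² = 0.78987 kg·m².
Solid disk: I_cm = (1/2)MR² = (1/2)(5.11)(0.258)² = 0.17007 kg·m²; centre at d = 0.17 m, so the parallel axis theorem gives I = 0.17007 + (5.11)(0.17)² = 0.31775 kg·m².
Total I = 1.1749 kg·m²; total mass M = 8.05 kg.
k = √(I/M) = √(1.1749/8.05) = 0.38204 m.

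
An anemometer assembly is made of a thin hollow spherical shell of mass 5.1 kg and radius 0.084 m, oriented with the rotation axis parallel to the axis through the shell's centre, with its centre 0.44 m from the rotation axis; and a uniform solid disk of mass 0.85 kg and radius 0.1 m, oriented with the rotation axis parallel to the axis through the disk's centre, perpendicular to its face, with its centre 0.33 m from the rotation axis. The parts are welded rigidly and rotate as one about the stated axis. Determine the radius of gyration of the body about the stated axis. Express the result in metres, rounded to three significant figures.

0.432

Spherical shell: I_cm = (2/3)MR² = (2/3)(5.1)(0.084)² = 0.02399 kg·m²; centre at d = 0.44 m, so the parallel axis theorem gives I = 0.02399 + (5.1)(0.44)² = 1.0114 kg·m².
Solid disk: I_cm = (1/2)MR² = (1/2)(0.85)(0.1)² = 0.00425 kg·m²; centre at d = 0.33 m, so the parallel axis theorem gives I = 0.00425 + (0.85)(0.33)² = 0.096815 kg·m².
Total I = 1.1082 kg·m²; total mass M = 5.95 kg.
k = √(I/M) = √(1.1082/5.95) = 0.43156 m.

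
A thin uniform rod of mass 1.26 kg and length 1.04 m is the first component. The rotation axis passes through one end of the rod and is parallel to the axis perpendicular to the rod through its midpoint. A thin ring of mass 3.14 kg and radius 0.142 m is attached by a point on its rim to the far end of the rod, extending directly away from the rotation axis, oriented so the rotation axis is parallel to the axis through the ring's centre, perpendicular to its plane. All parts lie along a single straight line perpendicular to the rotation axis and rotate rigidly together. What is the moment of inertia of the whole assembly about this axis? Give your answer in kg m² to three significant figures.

Thin rod: I_cm = (1/12)ML² = (1/12)(1.26)(1.04)² = 0.11357 kg m²; centre at d = 0.52 m, so I = I_cm + Md² gives I = 0.11357 + (1.26)(0.52)² = 0.45427 kg m².
Thin ring: I_cm = MR² = (3.14)(0.142)² = 0.063315 kg m²; centre at d = 0.52 + 0.52 + 0.142 = 1.182 m, so I = I_cm + Md² gives I = 0.063315 + (3.14)(1.182)² = 4.4503 kg m².
Total I = 0.45427 + 4.4503 = 4.9046 kg m².

4.90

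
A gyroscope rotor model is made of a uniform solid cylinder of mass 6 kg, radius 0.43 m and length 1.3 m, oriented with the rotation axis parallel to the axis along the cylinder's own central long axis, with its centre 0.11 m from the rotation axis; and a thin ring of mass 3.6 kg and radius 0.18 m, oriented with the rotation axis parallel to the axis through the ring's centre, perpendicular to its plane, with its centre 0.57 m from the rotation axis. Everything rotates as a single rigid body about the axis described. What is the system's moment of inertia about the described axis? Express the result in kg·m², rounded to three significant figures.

1.91

Solid cylinder: I_cm = (1/2)MR² = (1/2)(6)(0.43)² = 0.5547 kg·m²; centre at d = 0.11 m, so I = I_cm + Md² gives I = 0.5547 + (6)(0.11)² = 0.6273 kg·m².
Thin ring: I_cm = MR² = (3.6)(0.18)² = 0.11664 kg·m²; centre at d = 0.57 m, so I = I_cm + Md² gives I = 0.11664 + (3.6)(0.57)² = 1.2863 kg·m².
Total I = 0.6273 + 1.2863 = 1.9136 kg·m².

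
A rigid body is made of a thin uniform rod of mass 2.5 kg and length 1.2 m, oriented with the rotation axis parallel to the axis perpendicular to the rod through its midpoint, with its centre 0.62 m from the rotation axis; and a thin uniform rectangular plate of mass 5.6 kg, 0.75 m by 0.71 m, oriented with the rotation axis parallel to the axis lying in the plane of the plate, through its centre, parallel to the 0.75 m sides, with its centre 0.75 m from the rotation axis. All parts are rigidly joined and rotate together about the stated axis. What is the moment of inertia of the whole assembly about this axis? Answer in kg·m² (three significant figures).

Thin rod: I_cm = (1/12)ML² = (1/12)(2.5)(1.2)² = 0.3 kg·m²; centre at d = 0.62 m, so the parallel axis theorem gives I = 0.3 + (2.5)(0.62)² = 1.261 kg·m².
Rectangular plate: I_cm = (1/12)Mb² = (1/12)(5.6)(0.71)² = 0.23525 kg·m²; centre at d = 0.75 m, so the parallel axis theorem gives I = 0.23525 + (5.6)(0.75)² = 3.3852 kg·m².
Total I = 1.261 + 3.3852 = 4.6462 kg·m².

4.65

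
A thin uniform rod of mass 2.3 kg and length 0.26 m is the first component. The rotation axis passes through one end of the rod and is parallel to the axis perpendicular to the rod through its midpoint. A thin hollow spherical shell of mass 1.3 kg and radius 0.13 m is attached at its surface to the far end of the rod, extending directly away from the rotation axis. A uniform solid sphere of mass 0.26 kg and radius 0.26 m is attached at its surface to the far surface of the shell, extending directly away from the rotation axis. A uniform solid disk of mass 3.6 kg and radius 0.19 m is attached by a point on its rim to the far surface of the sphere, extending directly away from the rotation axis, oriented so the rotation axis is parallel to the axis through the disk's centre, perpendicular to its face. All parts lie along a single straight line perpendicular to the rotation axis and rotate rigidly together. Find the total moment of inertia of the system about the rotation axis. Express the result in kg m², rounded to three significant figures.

5.94

Thin rod: I_cm = (1/12)ML² = (1/12)(2.3)(0.26)² = 0.012957 kg m²; centre at d = 0.13 m, so I = I_cm + Md² gives I = 0.012957 + (2.3)(0.13)² = 0.051827 kg m².
Spherical shell: I_cm = (2/3)MR² = (2/3)(1.3)(0.13)² = 0.014647 kg m²; centre at d = 0.13 + 0.13 + 0.13 = 0.39 m, so I = I_cm + Md² gives I = 0.014647 + (1.3)(0.39)² = 0.21238 kg m².
Solid sphere: I_cm = (2/5)MR² = (2/5)(0.26)(0.26)² = 0.0070304 kg m²; centre at d = 0.13 + 0.13 + 0.13 + 0.13 + 0.26 = 0.78 m, so I = I_cm + Md² gives I = 0.0070304 + (0.26)(0.78)² = 0.16521 kg m².
Solid disk: I_cm = (1/2)MR² = (1/2)(3.6)(0.19)² = 0.06498 kg m²; centre at d = 0.13 + 0.13 + 0.13 + 0.13 + 0.26 + 0.26 + 0.19 = 1.23 m, so I = I_cm + Md² gives I = 0.06498 + (3.6)(1.23)² = 5.5114 kg m².
Total I = 0.051827 + 0.21238 + 0.16521 + 5.5114 = 5.9408 kg m².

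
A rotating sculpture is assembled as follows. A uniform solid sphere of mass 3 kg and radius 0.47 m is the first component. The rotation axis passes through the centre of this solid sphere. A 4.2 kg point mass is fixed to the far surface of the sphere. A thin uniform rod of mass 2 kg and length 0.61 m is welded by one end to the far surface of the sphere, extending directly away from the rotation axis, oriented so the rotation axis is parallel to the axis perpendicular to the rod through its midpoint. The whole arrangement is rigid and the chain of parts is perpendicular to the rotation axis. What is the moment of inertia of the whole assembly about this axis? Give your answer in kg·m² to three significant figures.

2.46

Solid sphere: I_cm = (2/5)MR² = (2/5)(3)(0.47)² = 0.26508 kg·m²; axis through the centre, so I = 0.26508 kg·m².
Point mass: I_cm = 0; centre at d = 0.47 m, so the parallel axis theorem gives I = 0 + (4.2)(0.47)² = 0.92778 kg·m².
Thin rod: I_cm = (1/12)ML² = (1/12)(2)(0.61)² = 0.062017 kg·m²; centre at d = 0.47 + 0.305 = 0.775 m, so the parallel axis theorem gives I = 0.062017 + (2)(0.775)² = 1.2633 kg·m².
Total I = 0.26508 + 0.92778 + 1.2633 = 2.4561 kg·m².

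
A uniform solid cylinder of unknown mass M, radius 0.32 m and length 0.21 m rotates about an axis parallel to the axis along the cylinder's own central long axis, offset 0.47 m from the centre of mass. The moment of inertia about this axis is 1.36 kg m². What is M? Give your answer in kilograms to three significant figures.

I = I_cm + Md² = (1/2)MR² + Md² = M·[0.5·(0.32)² + (0.47)²] = M·0.2721.
So M = 1.36 / 0.2721 = 4.9982 kg.

5.00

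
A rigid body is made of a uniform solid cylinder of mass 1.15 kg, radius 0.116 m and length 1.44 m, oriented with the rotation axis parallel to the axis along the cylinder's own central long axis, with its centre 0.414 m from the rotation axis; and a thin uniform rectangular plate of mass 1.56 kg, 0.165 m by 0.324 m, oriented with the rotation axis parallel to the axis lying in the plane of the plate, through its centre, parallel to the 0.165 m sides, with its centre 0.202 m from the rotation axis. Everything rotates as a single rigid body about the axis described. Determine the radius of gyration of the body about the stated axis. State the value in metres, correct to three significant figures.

Solid cylinder: I_cm = (1/2)MR² = (1/2)(1.15)(0.116)² = 0.0077372 kg m²; centre at d = 0.414 m, so I = I_cm + Md² gives I = 0.0077372 + (1.15)(0.414)² = 0.20484 kg m².
Rectangular plate: I_cm = (1/12)Mb² = (1/12)(1.56)(0.324)² = 0.013647 kg m²; centre at d = 0.202 m, so I = I_cm + Md² gives I = 0.013647 + (1.56)(0.202)² = 0.077301 kg m².
Total I = 0.28214 kg m²; total mass M = 2.71 kg.
k = √(I/M) = √(0.28214/2.71) = 0.32266 m.

0.323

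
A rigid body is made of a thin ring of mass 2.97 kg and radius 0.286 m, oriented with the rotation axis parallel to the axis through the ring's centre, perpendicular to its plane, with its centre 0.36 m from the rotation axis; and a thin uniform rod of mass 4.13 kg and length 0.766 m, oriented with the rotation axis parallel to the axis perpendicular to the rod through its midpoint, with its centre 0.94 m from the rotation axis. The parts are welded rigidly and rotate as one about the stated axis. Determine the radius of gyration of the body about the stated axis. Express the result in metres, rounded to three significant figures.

Thin ring: I_cm = MR² = (2.97)(0.286)² = 0.24293 kg·m²; centre at d = 0.36 m, so I = I_cm + Md² gives I = 0.24293 + (2.97)(0.36)² = 0.62785 kg·m².
Thin rod: I_cm = (1/12)ML² = (1/12)(4.13)(0.766)² = 0.20194 kg·m²; centre at d = 0.94 m, so I = I_cm + Md² gives I = 0.20194 + (4.13)(0.94)² = 3.8512 kg·m².
Total I = 4.4791 kg·m²; total mass M = 7.1 kg.
k = √(I/M) = √(4.4791/7.1) = 0.79426 m.

0.794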